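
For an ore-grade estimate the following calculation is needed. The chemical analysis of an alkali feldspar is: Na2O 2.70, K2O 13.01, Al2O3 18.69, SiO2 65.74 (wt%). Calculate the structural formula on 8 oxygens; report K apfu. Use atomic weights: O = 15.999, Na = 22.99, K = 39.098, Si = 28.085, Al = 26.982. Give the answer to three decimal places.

Na2O (M=61.979): mol = 0.04356; Na = 0.08712, O = 0.04356.
K2O (M=94.195): mol = 0.13812; K = 0.27624, O = 0.13812.
Al2O3 (M=101.961): mol = 0.18331; Al = 0.36662, O = 0.54993.
SiO2 (M=60.083): mol = 1.09415; Si = 1.09415, O = 2.18830.
ΣO = 2.91991; factor = 8/ΣO = 2.73981.
K apfu = 0.27624 × 2.73981 = 0.757.

0.757 K apfu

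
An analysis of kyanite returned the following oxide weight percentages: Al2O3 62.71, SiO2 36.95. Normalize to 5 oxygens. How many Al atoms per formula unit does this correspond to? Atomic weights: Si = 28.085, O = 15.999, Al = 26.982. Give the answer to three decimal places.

Al2O3 (M=101.961): mol = 0.61504; Al = 1.23008, O = 1.84512.
SiO2 (M=60.083): mol = 0.61498; Si = 0.61498, O = 1.22996.
ΣO = 3.07508; factor = 5/ΣO = 1.62597.
Al apfu = 1.23008 × 1.62597 = 2.000.

2.000 Al apfu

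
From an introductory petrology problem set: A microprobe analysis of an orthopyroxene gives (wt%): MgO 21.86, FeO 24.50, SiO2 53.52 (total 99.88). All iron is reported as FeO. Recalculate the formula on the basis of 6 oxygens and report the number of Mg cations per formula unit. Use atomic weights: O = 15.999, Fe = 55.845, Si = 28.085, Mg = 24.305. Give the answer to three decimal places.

MgO: 21.86/40.304 = 0.54238 mol → 0.54238 mol Mg, 0.54238 mol O.
FeO: 24.50/71.844 = 0.34102 mol → 0.34102 mol Fe, 0.34102 mol O.
SiO2: 53.52/60.083 = 0.89077 mol → 0.89077 mol Si, 1.78154 mol O.
Total oxygen = 2.66494 mol. Normalization factor = 6/2.66494 = 2.25146.
Mg per 6 O = 0.54238 × 2.25146 = 1.221.

1.221 Mg apfu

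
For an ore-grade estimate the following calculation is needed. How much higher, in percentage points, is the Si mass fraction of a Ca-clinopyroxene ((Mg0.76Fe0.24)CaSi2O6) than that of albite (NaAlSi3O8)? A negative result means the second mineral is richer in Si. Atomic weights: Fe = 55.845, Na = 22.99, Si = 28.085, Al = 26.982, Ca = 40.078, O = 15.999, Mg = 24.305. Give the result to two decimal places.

-7.07 percentage points

First mineral: 56.170 g Si in 224.117 g formula = 25.06 wt% Si.
Second mineral: 84.255 g Si in 262.219 g formula = 32.13 wt% Si.
25.06% − 32.13% gives a difference of -7.07 percentage points.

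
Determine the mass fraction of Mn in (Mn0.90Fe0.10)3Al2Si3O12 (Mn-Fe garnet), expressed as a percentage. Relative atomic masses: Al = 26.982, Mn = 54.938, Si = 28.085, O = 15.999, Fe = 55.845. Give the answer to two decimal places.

29.95 weight percent

Molar mass of (Mn0.90Fe0.10)3Al2Si3O12: 2.70×54.938 + 0.30×55.845 + 2×26.982 + 3×28.085 + 12×15.999 = 495.293 g/mol.
Mass of Mn per formula unit: 2.70 × 54.938 = 148.333 g.
Weight fraction Mn = 148.333 / 495.293 = 0.2995.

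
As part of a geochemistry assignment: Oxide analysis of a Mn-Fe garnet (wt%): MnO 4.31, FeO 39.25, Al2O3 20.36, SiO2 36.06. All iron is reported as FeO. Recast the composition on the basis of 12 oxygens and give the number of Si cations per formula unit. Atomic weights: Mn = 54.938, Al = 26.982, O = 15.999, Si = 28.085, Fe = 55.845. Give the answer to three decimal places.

MnO (M=70.937): mol = 0.06076; Mn = 0.06076, O = 0.06076.
FeO (M=71.844): mol = 0.54632; Fe = 0.54632, O = 0.54632.
Al2O3 (M=101.961): mol = 0.19968; Al = 0.39936, O = 0.59904.
SiO2 (M=60.083): mol = 0.60017; Si = 0.60017, O = 1.20034.
ΣO = 2.40646; factor = 12/ΣO = 4.98658.
Si apfu = 0.60017 × 4.98658 = 2.993.

2.993 Si apfu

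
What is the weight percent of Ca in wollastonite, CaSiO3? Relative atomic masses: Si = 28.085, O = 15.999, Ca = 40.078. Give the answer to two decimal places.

Molar mass of CaSiO3: 1*40.078 + 1*28.085 + 3*15.999 = 116.160 g/mol.
Mass of Ca per formula unit: 1 × 40.078 = 40.078 g.
Weight fraction Ca = 40.078 / 116.160 = 0.3450.

34.50 mass %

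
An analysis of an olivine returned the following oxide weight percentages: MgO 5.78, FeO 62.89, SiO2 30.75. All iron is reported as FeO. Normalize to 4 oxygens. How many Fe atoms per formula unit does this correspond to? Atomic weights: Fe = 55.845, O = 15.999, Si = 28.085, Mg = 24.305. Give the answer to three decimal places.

5.78 wt% MgO ÷ 40.304 g/mol = 0.14341 mol, giving 0.14341 Mg and 0.14341 O.
62.89 wt% FeO ÷ 71.844 g/mol = 0.87537 mol, giving 0.87537 Fe and 0.87537 O.
30.75 wt% SiO2 ÷ 60.083 g/mol = 0.51179 mol, giving 0.51179 Si and 1.02358 O.
Oxygen sums to 2.04236; scaling by 4/2.04236 = 1.95852 puts the formula on 4 O.
Fe: 0.87537 × 1.95852 = 1.714 atoms per formula unit.

1.714 Fe apfu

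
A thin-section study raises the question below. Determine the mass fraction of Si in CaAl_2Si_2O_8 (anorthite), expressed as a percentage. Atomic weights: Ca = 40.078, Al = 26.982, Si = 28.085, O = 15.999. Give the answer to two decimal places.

M(CaAl_2Si_2O_8) = 278.204 g/mol.
Si contributes 2 × 28.085 = 56.170 g per mole.
56.170/278.204 = 0.2019 → 20.19%.

20.19 weight percent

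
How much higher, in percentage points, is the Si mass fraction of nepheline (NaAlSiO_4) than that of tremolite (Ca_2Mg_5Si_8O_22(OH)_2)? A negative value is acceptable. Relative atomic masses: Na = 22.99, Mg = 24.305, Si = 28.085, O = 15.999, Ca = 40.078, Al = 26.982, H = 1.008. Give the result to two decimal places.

-7.89 percentage points

First mineral: 28.085 g Si in 142.053 g formula = 19.77 wt% Si.
Second mineral: 224.680 g Si in 812.353 g formula = 27.66 wt% Si.
19.77% − 27.66% gives a difference of -7.89 percentage points.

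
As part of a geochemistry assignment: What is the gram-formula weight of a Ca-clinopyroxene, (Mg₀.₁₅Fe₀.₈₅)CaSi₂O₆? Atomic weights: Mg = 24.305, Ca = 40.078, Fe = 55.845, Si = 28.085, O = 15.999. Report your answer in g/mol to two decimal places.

The formula mass is the sum 0.15*24.305 + 0.85*55.845 + 1*40.078 + 2*28.085 + 6*15.999.

243.36 g/mol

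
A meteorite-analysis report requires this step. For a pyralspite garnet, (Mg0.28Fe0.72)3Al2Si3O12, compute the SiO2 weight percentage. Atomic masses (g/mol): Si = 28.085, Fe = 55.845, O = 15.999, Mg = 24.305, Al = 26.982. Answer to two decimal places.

38.25 wt%

M((Mg0.28Fe0.72)3Al2Si3O12) = 471.248 g/mol; M(SiO2) = 60.083 g/mol.
Moles SiO2 per formula unit = 3 Si ÷ 1 = 3.0000.
SiO2 fraction = (3.0000 × 60.083) / 471.248 = 180.249/471.248 = 0.3825.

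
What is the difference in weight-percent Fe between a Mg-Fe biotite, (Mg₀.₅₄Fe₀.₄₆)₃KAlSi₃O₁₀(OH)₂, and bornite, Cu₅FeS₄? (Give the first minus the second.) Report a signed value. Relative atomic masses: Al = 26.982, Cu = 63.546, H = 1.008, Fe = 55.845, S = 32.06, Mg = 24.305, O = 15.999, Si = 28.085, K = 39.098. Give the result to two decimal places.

Fe in (Mg₀.₅₄Fe₀.₄₆)₃KAlSi₃O₁₀(OH)₂: molar mass 460.779 g/mol; 1.38×55.845 = 77.066 g → 16.73 wt%.
Fe in Cu₅FeS₄: molar mass 501.815 g/mol; 1×55.845 = 55.845 g → 11.13 wt%.
Difference = 16.73 − 11.13 = 5.60 percentage points.

5.60 percentage points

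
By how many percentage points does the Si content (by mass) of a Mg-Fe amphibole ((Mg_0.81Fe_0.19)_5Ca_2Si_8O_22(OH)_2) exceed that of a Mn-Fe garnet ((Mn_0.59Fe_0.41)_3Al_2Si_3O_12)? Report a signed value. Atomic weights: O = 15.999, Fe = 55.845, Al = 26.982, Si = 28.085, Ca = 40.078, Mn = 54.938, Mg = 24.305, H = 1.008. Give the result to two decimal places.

9.69 percentage points

First mineral: 224.680 g Si in 842.316 g formula = 26.67 wt% Si.
Second mineral: 84.255 g Si in 496.137 g formula = 16.98 wt% Si.
26.67% − 16.98% gives a difference of 9.69 percentage points.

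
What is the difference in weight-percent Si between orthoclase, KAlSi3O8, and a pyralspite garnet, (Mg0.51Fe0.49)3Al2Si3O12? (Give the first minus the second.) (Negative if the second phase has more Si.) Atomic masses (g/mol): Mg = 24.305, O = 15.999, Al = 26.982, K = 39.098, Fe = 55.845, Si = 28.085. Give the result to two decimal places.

M(KAlSi3O8) = 278.327 g/mol, so wt% Si = 84.255/278.327 × 100 = 30.27%.
M((Mg0.51Fe0.49)3Al2Si3O12) = 449.486 g/mol, so wt% Si = 84.255/449.486 × 100 = 18.74%.
30.27 − 18.74 = 11.53 pp.

11.53 percentage points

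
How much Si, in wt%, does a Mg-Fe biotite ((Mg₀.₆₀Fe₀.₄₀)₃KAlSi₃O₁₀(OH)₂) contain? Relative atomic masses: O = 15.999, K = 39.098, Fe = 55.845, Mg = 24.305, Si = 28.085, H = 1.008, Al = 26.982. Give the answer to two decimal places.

M((Mg₀.₆₀Fe₀.₄₀)₃KAlSi₃O₁₀(OH)₂) = 455.102 g/mol.
Si contributes 3 × 28.085 = 84.255 g per mole.
84.255/455.102 = 0.1851 → 18.51%.

18.51 wt%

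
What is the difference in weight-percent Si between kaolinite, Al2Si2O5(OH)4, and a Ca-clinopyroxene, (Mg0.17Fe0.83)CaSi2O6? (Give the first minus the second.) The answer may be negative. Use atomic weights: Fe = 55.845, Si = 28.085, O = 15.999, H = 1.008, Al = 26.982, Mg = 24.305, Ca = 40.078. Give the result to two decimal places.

Si in Al2Si2O5(OH)4: molar mass 258.157 g/mol; 2×28.085 = 56.170 g → 21.76 wt%.
Si in (Mg0.17Fe0.83)CaSi2O6: molar mass 242.725 g/mol; 2×28.085 = 56.170 g → 23.14 wt%.
Difference = 21.76 − 23.14 = -1.38 percentage points.

-1.38 percentage points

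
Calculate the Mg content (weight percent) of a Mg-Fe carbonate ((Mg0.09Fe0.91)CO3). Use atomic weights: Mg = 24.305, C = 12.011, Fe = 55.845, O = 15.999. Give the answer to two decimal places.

1.94 weight percent

Molar mass of (Mg0.09Fe0.91)CO3: 0.09×24.305 + 0.91×55.845 + 1×12.011 + 3×15.999 = 113.014 g/mol.
Mass of Mg per formula unit: 0.09 × 24.305 = 2.187 g.
Weight fraction Mg = 2.187 / 113.014 = 0.0194.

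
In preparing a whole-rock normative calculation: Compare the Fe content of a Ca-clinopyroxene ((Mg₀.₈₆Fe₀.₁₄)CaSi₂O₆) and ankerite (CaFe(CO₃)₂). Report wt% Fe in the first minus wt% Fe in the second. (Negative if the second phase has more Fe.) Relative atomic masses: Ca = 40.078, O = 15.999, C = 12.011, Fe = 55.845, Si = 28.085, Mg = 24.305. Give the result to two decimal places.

M((Mg₀.₈₆Fe₀.₁₄)CaSi₂O₆) = 220.963 g/mol, so wt% Fe = 7.818/220.963 × 100 = 3.54%.
M(CaFe(CO₃)₂) = 215.939 g/mol, so wt% Fe = 55.845/215.939 × 100 = 25.86%.
3.54 − 25.86 = -22.32 pp.

-22.32 percentage points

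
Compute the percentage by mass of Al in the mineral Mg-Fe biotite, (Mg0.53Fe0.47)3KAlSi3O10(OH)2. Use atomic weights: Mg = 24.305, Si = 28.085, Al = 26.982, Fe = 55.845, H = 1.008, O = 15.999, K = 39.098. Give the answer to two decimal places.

5.84 weight percent

Formula mass = 1.59*24.305 + 1.41*55.845 + 1*39.098 + 1*26.982 + 3*28.085 + 12*15.999 + 2*1.008 = 461.725 g/mol, of which 26.982 g is Al.
So Al makes up 26.982/461.725 = 0.0584 of the mass, i.e. 5.84%.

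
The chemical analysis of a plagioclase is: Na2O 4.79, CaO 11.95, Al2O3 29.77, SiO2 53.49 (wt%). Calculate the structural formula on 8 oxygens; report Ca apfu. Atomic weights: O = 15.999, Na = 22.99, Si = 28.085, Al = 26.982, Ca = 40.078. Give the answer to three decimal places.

0.579 Ca apfu

Na2O: 4.79/61.979 = 0.07728 mol → 0.15456 mol Na, 0.07728 mol O.
CaO: 11.95/56.077 = 0.21310 mol → 0.21310 mol Ca, 0.21310 mol O.
Al2O3: 29.77/101.961 = 0.29197 mol → 0.58394 mol Al, 0.87591 mol O.
SiO2: 53.49/60.083 = 0.89027 mol → 0.89027 mol Si, 1.78054 mol O.
Total oxygen = 2.94683 mol. Normalization factor = 8/2.94683 = 2.71478.
Ca per 8 O = 0.21310 × 2.71478 = 0.579.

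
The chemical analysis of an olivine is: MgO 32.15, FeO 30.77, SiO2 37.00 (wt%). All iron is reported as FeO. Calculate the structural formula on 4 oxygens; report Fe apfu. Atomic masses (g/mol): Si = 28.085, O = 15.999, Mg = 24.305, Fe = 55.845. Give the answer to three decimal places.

32.15 wt% MgO ÷ 40.304 g/mol = 0.79769 mol, giving 0.79769 Mg and 0.79769 O.
30.77 wt% FeO ÷ 71.844 g/mol = 0.42829 mol, giving 0.42829 Fe and 0.42829 O.
37.00 wt% SiO2 ÷ 60.083 g/mol = 0.61581 mol, giving 0.61581 Si and 1.23162 O.
Oxygen sums to 2.45760; scaling by 4/2.45760 = 1.62760 puts the formula on 4 O.
Fe: 0.42829 × 1.62760 = 0.697 atoms per formula unit.

0.697 Fe apfu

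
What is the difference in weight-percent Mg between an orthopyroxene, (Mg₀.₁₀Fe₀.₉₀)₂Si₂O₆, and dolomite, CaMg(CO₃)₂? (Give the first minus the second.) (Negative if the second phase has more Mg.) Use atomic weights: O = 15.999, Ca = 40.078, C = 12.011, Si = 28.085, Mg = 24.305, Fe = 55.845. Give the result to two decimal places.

M((Mg₀.₁₀Fe₀.₉₀)₂Si₂O₆) = 257.546 g/mol, so wt% Mg = 4.861/257.546 × 100 = 1.89%.
M(CaMg(CO₃)₂) = 184.399 g/mol, so wt% Mg = 24.305/184.399 × 100 = 13.18%.
1.89 − 13.18 = -11.29 pp.

-11.29 percentage points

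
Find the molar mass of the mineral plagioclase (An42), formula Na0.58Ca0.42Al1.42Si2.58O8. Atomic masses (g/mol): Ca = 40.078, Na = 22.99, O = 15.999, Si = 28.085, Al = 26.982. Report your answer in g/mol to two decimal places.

268.93 g/mol

M = 0.58*22.99 + 0.42*40.078 + 1.42*26.982 + 2.58*28.085 + 8*15.999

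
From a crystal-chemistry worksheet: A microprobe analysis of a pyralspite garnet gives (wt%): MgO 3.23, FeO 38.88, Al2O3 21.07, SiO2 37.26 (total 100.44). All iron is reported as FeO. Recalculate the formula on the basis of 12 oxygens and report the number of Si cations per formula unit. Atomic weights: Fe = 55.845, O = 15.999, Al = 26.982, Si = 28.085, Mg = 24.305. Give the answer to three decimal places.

MgO: 3.23/40.304 = 0.08014 mol → 0.08014 mol Mg, 0.08014 mol O.
FeO: 38.88/71.844 = 0.54117 mol → 0.54117 mol Fe, 0.54117 mol O.
Al2O3: 21.07/101.961 = 0.20665 mol → 0.41330 mol Al, 0.61995 mol O.
SiO2: 37.26/60.083 = 0.62014 mol → 0.62014 mol Si, 1.24028 mol O.
Total oxygen = 2.48154 mol. Normalization factor = 12/2.48154 = 4.83571.
Si per 12 O = 0.62014 × 4.83571 = 2.999.

2.999 Si apfu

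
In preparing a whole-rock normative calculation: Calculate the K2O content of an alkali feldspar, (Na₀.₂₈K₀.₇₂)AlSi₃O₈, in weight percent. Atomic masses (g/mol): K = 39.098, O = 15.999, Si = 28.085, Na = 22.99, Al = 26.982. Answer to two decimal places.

Molar mass of (Na₀.₂₈K₀.₇₂)AlSi₃O₈ = 0.28·22.99 + 0.72·39.098 + 1·26.982 + 3·28.085 + 8·15.999 = 273.817 g/mol.
Each formula unit contains 0.72 K, equivalent to 0.72/2 = 0.3600 mol K2O.
M(K2O) = 2×39.098 + 1×15.999 = 94.195 g/mol.
Mass of K2O per formula unit = 0.3600 × 94.195 = 33.910 g.
K2O wt% = 33.910 / 273.817 × 100 = 12.38%.

12.38 wt%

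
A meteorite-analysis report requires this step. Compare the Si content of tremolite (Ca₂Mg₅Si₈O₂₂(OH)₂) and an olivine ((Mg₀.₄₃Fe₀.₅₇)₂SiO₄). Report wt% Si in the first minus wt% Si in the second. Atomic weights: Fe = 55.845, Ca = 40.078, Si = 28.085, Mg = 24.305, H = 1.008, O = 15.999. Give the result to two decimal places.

First mineral: 224.680 g Si in 812.353 g formula = 27.66 wt% Si.
Second mineral: 28.085 g Si in 176.647 g formula = 15.90 wt% Si.
27.66% − 15.90% gives a difference of 11.76 percentage points.

11.76 percentage points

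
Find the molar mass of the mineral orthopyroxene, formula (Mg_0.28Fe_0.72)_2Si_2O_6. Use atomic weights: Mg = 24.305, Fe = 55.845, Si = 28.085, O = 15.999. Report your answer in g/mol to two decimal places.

M = 0.56(24.305) + 1.44(55.845) + 2(28.085) + 6(15.999)

246.19 g/mol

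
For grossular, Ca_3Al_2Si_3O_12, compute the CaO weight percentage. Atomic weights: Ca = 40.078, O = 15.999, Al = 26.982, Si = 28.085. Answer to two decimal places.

37.35 wt%

Formula mass = 450.441 g/mol.
3 Ca → 3.0000 mol CaO per formula unit; M(CaO) = 56.077, so CaO mass = 168.231 g.
168.231/450.441 × 100 = 37.35 wt%.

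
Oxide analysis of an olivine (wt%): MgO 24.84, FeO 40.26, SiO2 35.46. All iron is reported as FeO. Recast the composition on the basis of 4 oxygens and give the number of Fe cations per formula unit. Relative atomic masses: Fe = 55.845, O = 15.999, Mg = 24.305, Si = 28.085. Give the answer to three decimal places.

MgO (M=40.304): mol = 0.61632; Mg = 0.61632, O = 0.61632.
FeO (M=71.844): mol = 0.56038; Fe = 0.56038, O = 0.56038.
SiO2 (M=60.083): mol = 0.59018; Si = 0.59018, O = 1.18036.
ΣO = 2.35706; factor = 4/ΣO = 1.69703.
Fe apfu = 0.56038 × 1.69703 = 0.951.

0.951 Fe apfu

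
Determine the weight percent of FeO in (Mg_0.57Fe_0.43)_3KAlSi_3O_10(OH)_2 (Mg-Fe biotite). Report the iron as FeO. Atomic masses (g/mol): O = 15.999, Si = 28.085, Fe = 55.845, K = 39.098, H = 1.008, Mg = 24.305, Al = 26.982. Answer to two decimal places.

20.24 wt%

M((Mg_0.57Fe_0.43)_3KAlSi_3O_10(OH)_2) = 457.941 g/mol; M(FeO) = 71.844 g/mol.
Moles FeO per formula unit = 1.29 Fe ÷ 1 = 1.2900.
FeO fraction = (1.2900 × 71.844) / 457.941 = 92.679/457.941 = 0.2024.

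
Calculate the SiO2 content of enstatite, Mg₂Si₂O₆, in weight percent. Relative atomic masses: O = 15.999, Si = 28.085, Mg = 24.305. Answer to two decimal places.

Formula mass = 200.774 g/mol.
2 Si → 2.0000 mol SiO2 per formula unit; M(SiO2) = 60.083, so SiO2 mass = 120.166 g.
120.166/200.774 × 100 = 59.85 wt%.

59.85 wt%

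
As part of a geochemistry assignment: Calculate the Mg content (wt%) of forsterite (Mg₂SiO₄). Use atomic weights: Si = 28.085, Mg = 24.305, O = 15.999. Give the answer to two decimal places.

34.55 wt%

Molar mass of Mg₂SiO₄: 2*24.305 + 1*28.085 + 4*15.999 = 140.691 g/mol.
Mass of Mg per formula unit: 2 × 24.305 = 48.610 g.
Weight fraction Mg = 48.610 / 140.691 = 0.3455.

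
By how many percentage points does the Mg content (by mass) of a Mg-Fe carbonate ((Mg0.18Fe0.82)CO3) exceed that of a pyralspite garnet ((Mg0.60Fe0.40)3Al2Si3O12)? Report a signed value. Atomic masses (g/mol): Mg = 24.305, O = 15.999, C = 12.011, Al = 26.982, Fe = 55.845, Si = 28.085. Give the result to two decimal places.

M((Mg0.18Fe0.82)CO3) = 110.176 g/mol, so wt% Mg = 4.375/110.176 × 100 = 3.97%.
M((Mg0.60Fe0.40)3Al2Si3O12) = 440.970 g/mol, so wt% Mg = 43.749/440.970 × 100 = 9.92%.
3.97 − 9.92 = -5.95 pp.

-5.95 percentage points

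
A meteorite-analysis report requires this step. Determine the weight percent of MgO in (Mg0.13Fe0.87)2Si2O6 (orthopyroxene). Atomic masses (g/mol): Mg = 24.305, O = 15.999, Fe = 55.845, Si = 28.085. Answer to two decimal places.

4.10 wt%

Molar mass of (Mg0.13Fe0.87)2Si2O6 = 0.26·24.305 + 1.74·55.845 + 2·28.085 + 6·15.999 = 255.654 g/mol.
Each formula unit contains 0.26 Mg, equivalent to 0.26/1 = 0.2600 mol MgO.
M(MgO) = 1×24.305 + 1×15.999 = 40.304 g/mol.
Mass of MgO per formula unit = 0.2600 × 40.304 = 10.479 g.
MgO wt% = 10.479 / 255.654 × 100 = 4.10%.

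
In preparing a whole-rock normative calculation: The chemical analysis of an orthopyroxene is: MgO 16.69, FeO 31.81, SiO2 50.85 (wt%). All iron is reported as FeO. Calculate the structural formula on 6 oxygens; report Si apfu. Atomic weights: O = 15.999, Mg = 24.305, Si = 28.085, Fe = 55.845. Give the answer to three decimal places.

1.992 Si apfu

MgO (M=40.304): mol = 0.41410; Mg = 0.41410, O = 0.41410.
FeO (M=71.844): mol = 0.44276; Fe = 0.44276, O = 0.44276.
SiO2 (M=60.083): mol = 0.84633; Si = 0.84633, O = 1.69266.
ΣO = 2.54952; factor = 6/ΣO = 2.35338.
Si apfu = 0.84633 × 2.35338 = 1.992.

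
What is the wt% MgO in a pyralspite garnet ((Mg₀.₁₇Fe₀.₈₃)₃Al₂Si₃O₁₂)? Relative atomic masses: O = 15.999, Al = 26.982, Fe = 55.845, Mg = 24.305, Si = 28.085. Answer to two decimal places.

4.27 wt%

Molar mass of (Mg₀.₁₇Fe₀.₈₃)₃Al₂Si₃O₁₂ = 0.51·24.305 + 2.49·55.845 + 2·26.982 + 3·28.085 + 12·15.999 = 481.657 g/mol.
Each formula unit contains 0.51 Mg, equivalent to 0.51/1 = 0.5100 mol MgO.
M(MgO) = 1×24.305 + 1×15.999 = 40.304 g/mol.
Mass of MgO per formula unit = 0.5100 × 40.304 = 20.555 g.
MgO wt% = 20.555 / 481.657 × 100 = 4.27%.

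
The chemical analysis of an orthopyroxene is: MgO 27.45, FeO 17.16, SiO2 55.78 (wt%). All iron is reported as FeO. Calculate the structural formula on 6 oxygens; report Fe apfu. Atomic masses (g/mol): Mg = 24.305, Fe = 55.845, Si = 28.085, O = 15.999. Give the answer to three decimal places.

27.45 wt% MgO ÷ 40.304 g/mol = 0.68107 mol, giving 0.68107 Mg and 0.68107 O.
17.16 wt% FeO ÷ 71.844 g/mol = 0.23885 mol, giving 0.23885 Fe and 0.23885 O.
55.78 wt% SiO2 ÷ 60.083 g/mol = 0.92838 mol, giving 0.92838 Si and 1.85676 O.
Oxygen sums to 2.77668; scaling by 6/2.77668 = 2.16085 puts the formula on 6 O.
Fe: 0.23885 × 2.16085 = 0.516 atoms per formula unit.

0.516 Fe apfu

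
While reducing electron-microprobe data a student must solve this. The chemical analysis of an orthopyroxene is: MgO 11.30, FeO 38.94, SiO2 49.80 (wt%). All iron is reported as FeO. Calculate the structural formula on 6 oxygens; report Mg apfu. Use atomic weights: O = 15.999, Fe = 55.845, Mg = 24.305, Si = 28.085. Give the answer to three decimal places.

0.678 Mg apfu

MgO (M=40.304): mol = 0.28037; Mg = 0.28037, O = 0.28037.
FeO (M=71.844): mol = 0.54201; Fe = 0.54201, O = 0.54201.
SiO2 (M=60.083): mol = 0.82885; Si = 0.82885, O = 1.65770.
ΣO = 2.48008; factor = 6/ΣO = 2.41928.
Mg apfu = 0.28037 × 2.41928 = 0.678.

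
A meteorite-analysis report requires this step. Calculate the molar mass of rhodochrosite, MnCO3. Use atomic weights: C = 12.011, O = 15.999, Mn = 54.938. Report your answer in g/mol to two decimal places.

114.95 g/mol

M = 1×54.938 + 1×12.011 + 3×15.999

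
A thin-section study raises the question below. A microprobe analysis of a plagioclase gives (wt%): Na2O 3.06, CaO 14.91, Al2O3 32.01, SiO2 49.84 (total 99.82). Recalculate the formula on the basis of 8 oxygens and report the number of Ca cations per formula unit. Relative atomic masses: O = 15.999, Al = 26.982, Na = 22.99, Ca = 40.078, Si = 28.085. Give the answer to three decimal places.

3.06 wt% Na2O ÷ 61.979 g/mol = 0.04937 mol, giving 0.09874 Na and 0.04937 O.
14.91 wt% CaO ÷ 56.077 g/mol = 0.26588 mol, giving 0.26588 Ca and 0.26588 O.
32.01 wt% Al2O3 ÷ 101.961 g/mol = 0.31394 mol, giving 0.62788 Al and 0.94182 O.
49.84 wt% SiO2 ÷ 60.083 g/mol = 0.82952 mol, giving 0.82952 Si and 1.65904 O.
Oxygen sums to 2.91611; scaling by 8/2.91611 = 2.74338 puts the formula on 8 O.
Ca: 0.26588 × 2.74338 = 0.729 atoms per formula unit.

0.729 Ca apfu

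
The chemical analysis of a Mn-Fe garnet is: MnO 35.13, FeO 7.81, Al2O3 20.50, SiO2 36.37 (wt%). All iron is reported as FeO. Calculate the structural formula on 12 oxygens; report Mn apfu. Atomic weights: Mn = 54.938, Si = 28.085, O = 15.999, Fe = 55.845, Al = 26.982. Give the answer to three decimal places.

2.458 Mn apfu

MnO: 35.13/70.937 = 0.49523 mol → 0.49523 mol Mn, 0.49523 mol O.
FeO: 7.81/71.844 = 0.10871 mol → 0.10871 mol Fe, 0.10871 mol O.
Al2O3: 20.50/101.961 = 0.20106 mol → 0.40212 mol Al, 0.60318 mol O.
SiO2: 36.37/60.083 = 0.60533 mol → 0.60533 mol Si, 1.21066 mol O.
Total oxygen = 2.41778 mol. Normalization factor = 12/2.41778 = 4.96323.
Mn per 12 O = 0.49523 × 4.96323 = 2.458.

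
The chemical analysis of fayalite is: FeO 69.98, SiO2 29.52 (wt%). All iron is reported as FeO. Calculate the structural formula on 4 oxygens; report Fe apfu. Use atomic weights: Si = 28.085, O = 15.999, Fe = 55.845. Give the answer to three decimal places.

FeO (M=71.844): mol = 0.97405; Fe = 0.97405, O = 0.97405.
SiO2 (M=60.083): mol = 0.49132; Si = 0.49132, O = 0.98264.
ΣO = 1.95669; factor = 4/ΣO = 2.04427.
Fe apfu = 0.97405 × 2.04427 = 1.991.

1.991 Fe apfu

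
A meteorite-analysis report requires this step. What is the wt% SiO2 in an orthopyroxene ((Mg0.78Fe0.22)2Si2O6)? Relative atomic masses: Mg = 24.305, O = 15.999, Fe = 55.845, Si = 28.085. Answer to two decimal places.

M((Mg0.78Fe0.22)2Si2O6) = 214.652 g/mol; M(SiO2) = 60.083 g/mol.
Moles SiO2 per formula unit = 2 Si ÷ 1 = 2.0000.
SiO2 fraction = (2.0000 × 60.083) / 214.652 = 120.166/214.652 = 0.5598.

55.98 wt%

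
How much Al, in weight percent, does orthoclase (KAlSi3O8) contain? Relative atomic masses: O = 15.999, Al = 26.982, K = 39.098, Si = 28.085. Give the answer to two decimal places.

9.69 weight percent

M(KAlSi3O8) = 278.327 g/mol.
Al contributes 1 × 26.982 = 26.982 g per mole.
26.982/278.327 = 0.0969 → 9.69%.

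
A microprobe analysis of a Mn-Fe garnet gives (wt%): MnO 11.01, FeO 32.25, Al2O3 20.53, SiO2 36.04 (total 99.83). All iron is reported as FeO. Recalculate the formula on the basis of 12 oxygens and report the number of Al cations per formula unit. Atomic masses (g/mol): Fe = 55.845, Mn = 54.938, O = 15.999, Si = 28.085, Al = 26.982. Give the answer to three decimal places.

11.01 wt% MnO ÷ 70.937 g/mol = 0.15521 mol, giving 0.15521 Mn and 0.15521 O.
32.25 wt% FeO ÷ 71.844 g/mol = 0.44889 mol, giving 0.44889 Fe and 0.44889 O.
20.53 wt% Al2O3 ÷ 101.961 g/mol = 0.20135 mol, giving 0.40270 Al and 0.60405 O.
36.04 wt% SiO2 ÷ 60.083 g/mol = 0.59984 mol, giving 0.59984 Si and 1.19968 O.
Oxygen sums to 2.40783; scaling by 12/2.40783 = 4.98374 puts the formula on 12 O.
Al: 0.40270 × 4.98374 = 2.007 atoms per formula unit.

2.007 Al apfu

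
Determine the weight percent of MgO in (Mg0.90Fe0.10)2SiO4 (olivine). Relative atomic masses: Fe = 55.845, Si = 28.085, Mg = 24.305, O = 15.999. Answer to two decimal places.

Molar mass of (Mg0.90Fe0.10)2SiO4 = 1.80×24.305 + 0.20×55.845 + 1×28.085 + 4×15.999 = 146.999 g/mol.
Each formula unit contains 1.80 Mg, equivalent to 1.80/1 = 1.8000 mol MgO.
M(MgO) = 1×24.305 + 1×15.999 = 40.304 g/mol.
Mass of MgO per formula unit = 1.8000 × 40.304 = 72.547 g.
MgO wt% = 72.547 / 146.999 × 100 = 49.35%.

49.35 wt%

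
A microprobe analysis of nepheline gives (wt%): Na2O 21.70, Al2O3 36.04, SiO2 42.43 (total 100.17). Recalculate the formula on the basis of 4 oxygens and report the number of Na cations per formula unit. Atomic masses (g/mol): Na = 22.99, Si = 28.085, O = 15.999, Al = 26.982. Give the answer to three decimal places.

Na2O (M=61.979): mol = 0.35012; Na = 0.70024, O = 0.35012.
Al2O3 (M=101.961): mol = 0.35347; Al = 0.70694, O = 1.06041.
SiO2 (M=60.083): mol = 0.70619; Si = 0.70619, O = 1.41238.
ΣO = 2.82291; factor = 4/ΣO = 1.41698.
Na apfu = 0.70024 × 1.41698 = 0.992.

0.992 Na apfu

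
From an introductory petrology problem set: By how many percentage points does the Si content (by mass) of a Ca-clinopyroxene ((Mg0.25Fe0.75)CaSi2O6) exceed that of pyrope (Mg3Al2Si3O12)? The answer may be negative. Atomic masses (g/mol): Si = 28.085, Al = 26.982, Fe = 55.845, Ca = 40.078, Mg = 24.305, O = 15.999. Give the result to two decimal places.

M((Mg0.25Fe0.75)CaSi2O6) = 240.202 g/mol, so wt% Si = 56.170/240.202 × 100 = 23.38%.
M(Mg3Al2Si3O12) = 403.122 g/mol, so wt% Si = 84.255/403.122 × 100 = 20.90%.
23.38 − 20.90 = 2.48 pp.

2.48 percentage points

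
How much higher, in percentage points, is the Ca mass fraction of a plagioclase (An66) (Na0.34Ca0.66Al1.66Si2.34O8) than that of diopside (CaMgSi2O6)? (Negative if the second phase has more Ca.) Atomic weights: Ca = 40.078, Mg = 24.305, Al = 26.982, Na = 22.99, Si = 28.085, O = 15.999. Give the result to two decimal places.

-8.81 percentage points

M(Na0.34Ca0.66Al1.66Si2.34O8) = 272.769 g/mol, so wt% Ca = 26.451/272.769 × 100 = 9.70%.
M(CaMgSi2O6) = 216.547 g/mol, so wt% Ca = 40.078/216.547 × 100 = 18.51%.
9.70 − 18.51 = -8.81 pp.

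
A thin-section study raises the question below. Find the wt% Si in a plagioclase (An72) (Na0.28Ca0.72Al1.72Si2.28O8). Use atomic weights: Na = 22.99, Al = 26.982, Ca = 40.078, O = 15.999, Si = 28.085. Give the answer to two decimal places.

Formula mass = 0.28·22.99 + 0.72·40.078 + 1.72·26.982 + 2.28·28.085 + 8·15.999 = 273.728 g/mol, of which 64.034 g is Si.
So Si makes up 64.034/273.728 = 0.2339 of the mass, i.e. 23.39%.

23.39 weight percent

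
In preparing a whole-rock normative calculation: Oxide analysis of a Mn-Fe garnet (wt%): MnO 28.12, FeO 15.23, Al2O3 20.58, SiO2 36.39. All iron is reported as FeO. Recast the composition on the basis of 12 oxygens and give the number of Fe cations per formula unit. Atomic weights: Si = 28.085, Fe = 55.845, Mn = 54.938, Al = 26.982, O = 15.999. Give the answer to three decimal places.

28.12 wt% MnO ÷ 70.937 g/mol = 0.39641 mol, giving 0.39641 Mn and 0.39641 O.
15.23 wt% FeO ÷ 71.844 g/mol = 0.21199 mol, giving 0.21199 Fe and 0.21199 O.
20.58 wt% Al2O3 ÷ 101.961 g/mol = 0.20184 mol, giving 0.40368 Al and 0.60552 O.
36.39 wt% SiO2 ÷ 60.083 g/mol = 0.60566 mol, giving 0.60566 Si and 1.21132 O.
Oxygen sums to 2.42524; scaling by 12/2.42524 = 4.94796 puts the formula on 12 O.
Fe: 0.21199 × 4.94796 = 1.049 atoms per formula unit.

1.049 Fe apfu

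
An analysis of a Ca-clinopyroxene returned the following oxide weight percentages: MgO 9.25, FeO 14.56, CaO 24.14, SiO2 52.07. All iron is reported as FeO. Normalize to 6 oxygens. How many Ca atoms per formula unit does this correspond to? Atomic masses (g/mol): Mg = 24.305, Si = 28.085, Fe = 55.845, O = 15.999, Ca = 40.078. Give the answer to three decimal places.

9.25 wt% MgO ÷ 40.304 g/mol = 0.22951 mol, giving 0.22951 Mg and 0.22951 O.
14.56 wt% FeO ÷ 71.844 g/mol = 0.20266 mol, giving 0.20266 Fe and 0.20266 O.
24.14 wt% CaO ÷ 56.077 g/mol = 0.43048 mol, giving 0.43048 Ca and 0.43048 O.
52.07 wt% SiO2 ÷ 60.083 g/mol = 0.86663 mol, giving 0.86663 Si and 1.73326 O.
Oxygen sums to 2.59591; scaling by 6/2.59591 = 2.31133 puts the formula on 6 O.
Ca: 0.43048 × 2.31133 = 0.995 atoms per formula unit.

0.995 Ca apfu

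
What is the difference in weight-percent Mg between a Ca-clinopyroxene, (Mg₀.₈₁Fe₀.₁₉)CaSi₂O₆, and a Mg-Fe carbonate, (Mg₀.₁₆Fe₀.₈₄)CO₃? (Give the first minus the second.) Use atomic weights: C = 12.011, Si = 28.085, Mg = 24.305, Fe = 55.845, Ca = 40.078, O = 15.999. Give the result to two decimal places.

5.34 percentage points

M((Mg₀.₈₁Fe₀.₁₉)CaSi₂O₆) = 222.540 g/mol, so wt% Mg = 19.687/222.540 × 100 = 8.85%.
M((Mg₀.₁₆Fe₀.₈₄)CO₃) = 110.807 g/mol, so wt% Mg = 3.889/110.807 × 100 = 3.51%.
8.85 − 3.51 = 5.34 pp.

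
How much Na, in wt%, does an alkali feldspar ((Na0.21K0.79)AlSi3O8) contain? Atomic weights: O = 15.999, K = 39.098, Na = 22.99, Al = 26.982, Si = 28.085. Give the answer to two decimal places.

M((Na0.21K0.79)AlSi3O8) = 274.944 g/mol.
Na contributes 0.21 × 22.99 = 4.828 g per mole.
4.828/274.944 = 0.0176 → 1.76%.

1.76 wt%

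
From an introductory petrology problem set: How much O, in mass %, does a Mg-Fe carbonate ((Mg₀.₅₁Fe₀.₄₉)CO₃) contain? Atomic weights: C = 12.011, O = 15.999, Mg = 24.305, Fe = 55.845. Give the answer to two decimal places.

48.11 mass %

Formula mass = 0.51×24.305 + 0.49×55.845 + 1×12.011 + 3×15.999 = 99.768 g/mol, of which 47.997 g is O.
So O makes up 47.997/99.768 = 0.4811 of the mass, i.e. 48.11%.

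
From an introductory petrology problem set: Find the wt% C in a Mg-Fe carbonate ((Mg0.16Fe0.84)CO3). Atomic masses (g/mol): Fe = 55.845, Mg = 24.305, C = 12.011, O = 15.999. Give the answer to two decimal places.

10.84 mass %

Molar mass of (Mg0.16Fe0.84)CO3: 0.16×24.305 + 0.84×55.845 + 1×12.011 + 3×15.999 = 110.807 g/mol.
Mass of C per formula unit: 1 × 12.011 = 12.011 g.
Weight fraction C = 12.011 / 110.807 = 0.1084.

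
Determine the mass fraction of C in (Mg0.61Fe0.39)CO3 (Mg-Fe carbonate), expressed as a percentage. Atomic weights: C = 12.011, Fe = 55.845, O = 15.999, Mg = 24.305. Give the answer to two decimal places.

12.43 wt%

M((Mg0.61Fe0.39)CO3) = 96.614 g/mol.
C contributes 1 × 12.011 = 12.011 g per mole.
12.011/96.614 = 0.1243 → 12.43%.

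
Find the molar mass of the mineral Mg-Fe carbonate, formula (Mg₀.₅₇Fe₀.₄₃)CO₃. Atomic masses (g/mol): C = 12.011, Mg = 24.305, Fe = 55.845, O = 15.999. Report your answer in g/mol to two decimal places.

The formula mass is the sum 0.57×24.305 + 0.43×55.845 + 1×12.011 + 3×15.999.

97.88 g/mol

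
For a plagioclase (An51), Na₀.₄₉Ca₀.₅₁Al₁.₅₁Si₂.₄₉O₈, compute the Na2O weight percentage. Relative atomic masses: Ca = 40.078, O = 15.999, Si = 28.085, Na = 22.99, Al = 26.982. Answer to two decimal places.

5.62 wt%

M(Na₀.₄₉Ca₀.₅₁Al₁.₅₁Si₂.₄₉O₈) = 270.371 g/mol; M(Na2O) = 61.979 g/mol.
Moles Na2O per formula unit = 0.49 Na ÷ 2 = 0.2450.
Na2O fraction = (0.2450 × 61.979) / 270.371 = 15.185/270.371 = 0.0562.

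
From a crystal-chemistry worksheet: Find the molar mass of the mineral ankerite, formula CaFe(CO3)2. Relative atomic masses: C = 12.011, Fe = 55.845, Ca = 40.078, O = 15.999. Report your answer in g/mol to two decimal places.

M = 1*40.078 + 1*55.845 + 2*12.011 + 6*15.999

215.94 g/mol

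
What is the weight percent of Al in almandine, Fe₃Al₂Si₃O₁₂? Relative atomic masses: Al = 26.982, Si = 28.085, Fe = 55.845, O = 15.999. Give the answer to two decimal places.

10.84 weight percent

Molar mass of Fe₃Al₂Si₃O₁₂: 3×55.845 + 2×26.982 + 3×28.085 + 12×15.999 = 497.742 g/mol.
Mass of Al per formula unit: 2 × 26.982 = 53.964 g.
Weight fraction Al = 53.964 / 497.742 = 0.1084.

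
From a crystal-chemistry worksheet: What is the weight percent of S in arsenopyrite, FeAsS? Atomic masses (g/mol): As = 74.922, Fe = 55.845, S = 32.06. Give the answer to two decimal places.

Molar mass of FeAsS: 1·55.845 + 1·74.922 + 1·32.06 = 162.827 g/mol.
Mass of S per formula unit: 1 × 32.06 = 32.060 g.
Weight fraction S = 32.060 / 162.827 = 0.1969.

19.69 wt%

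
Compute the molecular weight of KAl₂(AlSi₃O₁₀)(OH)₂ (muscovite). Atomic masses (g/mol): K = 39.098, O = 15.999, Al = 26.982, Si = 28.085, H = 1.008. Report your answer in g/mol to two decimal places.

K: 1 × 39.098 = 39.0980
Al: 3 × 26.982 = 80.9460
Si: 3 × 28.085 = 84.2550
O: 12 × 15.999 = 191.9880
H: 2 × 1.008 = 2.0160
Summing the contributions gives the formula mass.

398.30 g/mol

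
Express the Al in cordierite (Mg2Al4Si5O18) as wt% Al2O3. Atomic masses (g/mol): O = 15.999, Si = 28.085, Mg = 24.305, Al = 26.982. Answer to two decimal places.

34.86 wt%

M(Mg2Al4Si5O18) = 584.945 g/mol; M(Al2O3) = 101.961 g/mol.
Moles Al2O3 per formula unit = 4 Al ÷ 2 = 2.0000.
Al2O3 fraction = (2.0000 × 101.961) / 584.945 = 203.922/584.945 = 0.3486.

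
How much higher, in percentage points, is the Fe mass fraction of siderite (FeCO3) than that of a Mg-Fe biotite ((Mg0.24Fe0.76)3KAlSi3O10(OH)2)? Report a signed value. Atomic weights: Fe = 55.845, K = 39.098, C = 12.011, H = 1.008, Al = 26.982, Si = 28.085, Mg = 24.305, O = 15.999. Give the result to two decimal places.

Fe in FeCO3: molar mass 115.853 g/mol; 1×55.845 = 55.845 g → 48.20 wt%.
Fe in (Mg0.24Fe0.76)3KAlSi3O10(OH)2: molar mass 489.165 g/mol; 2.28×55.845 = 127.327 g → 26.03 wt%.
Difference = 48.20 − 26.03 = 22.17 percentage points.

22.17 percentage points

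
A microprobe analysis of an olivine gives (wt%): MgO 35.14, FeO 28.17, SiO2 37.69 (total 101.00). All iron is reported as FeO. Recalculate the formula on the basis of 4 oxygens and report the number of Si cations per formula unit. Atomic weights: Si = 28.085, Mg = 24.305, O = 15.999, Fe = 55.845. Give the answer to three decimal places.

35.14 wt% MgO ÷ 40.304 g/mol = 0.87187 mol, giving 0.87187 Mg and 0.87187 O.
28.17 wt% FeO ÷ 71.844 g/mol = 0.39210 mol, giving 0.39210 Fe and 0.39210 O.
37.69 wt% SiO2 ÷ 60.083 g/mol = 0.62730 mol, giving 0.62730 Si and 1.25460 O.
Oxygen sums to 2.51857; scaling by 4/2.51857 = 1.58820 puts the formula on 4 O.
Si: 0.62730 × 1.58820 = 0.996 atoms per formula unit.

0.996 Si apfu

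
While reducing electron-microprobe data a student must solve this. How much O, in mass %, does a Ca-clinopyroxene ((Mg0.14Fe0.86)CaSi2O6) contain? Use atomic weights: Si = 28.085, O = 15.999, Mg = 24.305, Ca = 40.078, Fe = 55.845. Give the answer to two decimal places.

39.39 mass %

Formula mass = 0.14·24.305 + 0.86·55.845 + 1·40.078 + 2·28.085 + 6·15.999 = 243.671 g/mol, of which 95.994 g is O.
So O makes up 95.994/243.671 = 0.3939 of the mass, i.e. 39.39%.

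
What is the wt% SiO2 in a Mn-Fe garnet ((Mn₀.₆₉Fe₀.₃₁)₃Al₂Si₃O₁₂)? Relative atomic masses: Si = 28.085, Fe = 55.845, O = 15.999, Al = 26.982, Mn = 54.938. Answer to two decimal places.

36.35 wt%

Molar mass of (Mn₀.₆₉Fe₀.₃₁)₃Al₂Si₃O₁₂ = 2.07·54.938 + 0.93·55.845 + 2·26.982 + 3·28.085 + 12·15.999 = 495.865 g/mol.
Each formula unit contains 3 Si, equivalent to 3/1 = 3.0000 mol SiO2.
M(SiO2) = 1×28.085 + 2×15.999 = 60.083 g/mol.
Mass of SiO2 per formula unit = 3.0000 × 60.083 = 180.249 g.
SiO2 wt% = 180.249 / 495.865 × 100 = 36.35%.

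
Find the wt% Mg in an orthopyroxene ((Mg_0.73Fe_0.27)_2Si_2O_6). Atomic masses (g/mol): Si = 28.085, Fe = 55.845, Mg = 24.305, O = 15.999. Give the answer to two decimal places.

16.29 wt%

Molar mass of (Mg_0.73Fe_0.27)_2Si_2O_6: 1.46·24.305 + 0.54·55.845 + 2·28.085 + 6·15.999 = 217.806 g/mol.
Mass of Mg per formula unit: 1.46 × 24.305 = 35.485 g.
Weight fraction Mg = 35.485 / 217.806 = 0.1629.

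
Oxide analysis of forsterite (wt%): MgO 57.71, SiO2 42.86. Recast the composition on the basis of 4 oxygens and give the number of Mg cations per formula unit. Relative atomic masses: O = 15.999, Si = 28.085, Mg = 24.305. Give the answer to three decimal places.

MgO: 57.71/40.304 = 1.43187 mol → 1.43187 mol Mg, 1.43187 mol O.
SiO2: 42.86/60.083 = 0.71335 mol → 0.71335 mol Si, 1.42670 mol O.
Total oxygen = 2.85857 mol. Normalization factor = 4/2.85857 = 1.39930.
Mg per 4 O = 1.43187 × 1.39930 = 2.004.

2.004 Mg apfu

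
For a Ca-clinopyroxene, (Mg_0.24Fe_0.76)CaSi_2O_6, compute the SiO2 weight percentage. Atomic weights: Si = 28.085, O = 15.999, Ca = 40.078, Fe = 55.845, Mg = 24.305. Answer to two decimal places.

49.96 wt%

Molar mass of (Mg_0.24Fe_0.76)CaSi_2O_6 = 0.24·24.305 + 0.76·55.845 + 1·40.078 + 2·28.085 + 6·15.999 = 240.517 g/mol.
Each formula unit contains 2 Si, equivalent to 2/1 = 2.0000 mol SiO2.
M(SiO2) = 1×28.085 + 2×15.999 = 60.083 g/mol.
Mass of SiO2 per formula unit = 2.0000 × 60.083 = 120.166 g.
SiO2 wt% = 120.166 / 240.517 × 100 = 49.96%.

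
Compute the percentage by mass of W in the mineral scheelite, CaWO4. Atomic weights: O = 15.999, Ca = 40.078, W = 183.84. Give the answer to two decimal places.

63.85 weight percent

Molar mass of CaWO4: 1·40.078 + 1·183.84 + 4·15.999 = 287.914 g/mol.
Mass of W per formula unit: 1 × 183.84 = 183.840 g.
Weight fraction W = 183.840 / 287.914 = 0.6385.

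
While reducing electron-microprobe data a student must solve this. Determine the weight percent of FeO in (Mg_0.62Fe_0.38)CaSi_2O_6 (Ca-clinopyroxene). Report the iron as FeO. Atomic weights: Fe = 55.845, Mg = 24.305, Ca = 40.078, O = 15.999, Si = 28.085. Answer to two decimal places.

11.95 wt%

Formula mass = 228.532 g/mol.
0.38 Fe → 0.3800 mol FeO per formula unit; M(FeO) = 71.844, so FeO mass = 27.301 g.
27.301/228.532 × 100 = 11.95 wt%.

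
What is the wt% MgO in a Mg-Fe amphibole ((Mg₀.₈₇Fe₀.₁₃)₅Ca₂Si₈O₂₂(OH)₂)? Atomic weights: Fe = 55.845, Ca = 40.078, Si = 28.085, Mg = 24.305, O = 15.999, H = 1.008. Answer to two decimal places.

Molar mass of (Mg₀.₈₇Fe₀.₁₃)₅Ca₂Si₈O₂₂(OH)₂ = 4.35*24.305 + 0.65*55.845 + 2*40.078 + 8*28.085 + 24*15.999 + 2*1.008 = 832.854 g/mol.
Each formula unit contains 4.35 Mg, equivalent to 4.35/1 = 4.3500 mol MgO.
M(MgO) = 1×24.305 + 1×15.999 = 40.304 g/mol.
Mass of MgO per formula unit = 4.3500 × 40.304 = 175.322 g.
MgO wt% = 175.322 / 832.854 × 100 = 21.05%.

21.05 wt%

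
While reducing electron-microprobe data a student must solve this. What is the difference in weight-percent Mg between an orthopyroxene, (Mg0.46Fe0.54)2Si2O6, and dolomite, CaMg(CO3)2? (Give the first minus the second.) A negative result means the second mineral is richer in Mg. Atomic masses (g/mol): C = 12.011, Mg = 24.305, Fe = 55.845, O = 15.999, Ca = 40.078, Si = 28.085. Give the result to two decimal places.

-3.66 percentage points

First mineral: 22.361 g Mg in 234.837 g formula = 9.52 wt% Mg.
Second mineral: 24.305 g Mg in 184.399 g formula = 13.18 wt% Mg.
9.52% − 13.18% gives a difference of -3.66 percentage points.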